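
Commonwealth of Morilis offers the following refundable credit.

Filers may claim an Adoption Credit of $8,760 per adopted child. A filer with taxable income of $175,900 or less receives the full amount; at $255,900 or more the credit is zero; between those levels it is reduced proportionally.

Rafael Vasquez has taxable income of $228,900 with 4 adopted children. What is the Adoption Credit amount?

Adoption Credit: base = 4 × $8,760 = $35,040. $228,900 is $53,000 into a $80,000 phase-out range, leaving 27,000/80,000 of the credit: $35,040 × 27,000/80,000 = $11,826.

$11,826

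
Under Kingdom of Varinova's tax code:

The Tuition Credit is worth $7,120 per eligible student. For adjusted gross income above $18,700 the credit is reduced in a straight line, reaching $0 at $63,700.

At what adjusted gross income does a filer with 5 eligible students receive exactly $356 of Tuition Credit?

Full credit = 5 × $7,120 = $35,600.
$356 is 356/35,600 of the full $35,600, so 35,244/35,600 of the $45,000 range has been used: income = $18,700 + $45,000 × 35,244/35,600 = $63,250.

$63,250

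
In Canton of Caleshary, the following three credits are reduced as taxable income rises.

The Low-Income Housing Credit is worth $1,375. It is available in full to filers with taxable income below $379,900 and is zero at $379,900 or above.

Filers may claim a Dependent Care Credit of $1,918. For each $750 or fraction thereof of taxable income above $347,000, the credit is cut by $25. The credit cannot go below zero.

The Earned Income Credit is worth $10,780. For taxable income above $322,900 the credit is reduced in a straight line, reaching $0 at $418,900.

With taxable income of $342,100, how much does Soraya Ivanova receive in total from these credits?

$11,917

Low-Income Housing Credit: $342,100 is below the $379,900 cutoff, so the full $1,375 applies.
Dependent Care Credit: $342,100 is at or below the $347,000 threshold, so the full $1,918 applies.
Earned Income Credit: $342,100 is $19,200 into a $96,000 phase-out range, leaving 76,800/96,000 of the credit: $10,780 × 76,800/96,000 = $8,624.
Total: $1,375 + $1,918 + $8,624 = $11,917.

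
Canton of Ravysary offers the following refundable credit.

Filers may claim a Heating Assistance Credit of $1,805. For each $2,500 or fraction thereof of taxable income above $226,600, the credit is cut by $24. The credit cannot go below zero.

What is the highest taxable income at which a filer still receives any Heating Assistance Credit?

$414,100

After 75 increments the reduction is 75 × $24 = $1,800, leaving $5; one more increment wipes it out. Increment 75 ends at excess 75 × $2,500 = $187,500, so the highest qualifying income is $226,600 + $187,500 = $414,100.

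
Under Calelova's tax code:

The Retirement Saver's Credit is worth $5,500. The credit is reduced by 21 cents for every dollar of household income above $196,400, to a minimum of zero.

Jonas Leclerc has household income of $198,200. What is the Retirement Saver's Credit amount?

Retirement Saver's Credit: 21% of the $1,800 excess over $196,400 is $378; credit = $5,500 − $378 = $5,122.

$5,122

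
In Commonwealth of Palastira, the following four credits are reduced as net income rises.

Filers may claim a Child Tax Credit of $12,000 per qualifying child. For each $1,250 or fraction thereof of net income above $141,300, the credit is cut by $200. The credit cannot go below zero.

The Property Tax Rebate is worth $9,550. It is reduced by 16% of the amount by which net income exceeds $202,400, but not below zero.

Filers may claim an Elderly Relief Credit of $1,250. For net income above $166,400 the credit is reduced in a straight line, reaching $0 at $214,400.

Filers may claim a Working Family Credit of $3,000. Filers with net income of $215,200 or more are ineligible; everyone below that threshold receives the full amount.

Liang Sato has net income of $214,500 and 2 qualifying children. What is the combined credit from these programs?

Child Tax Credit: base = 2 × $12,000 = $24,000. income exceeds $141,300 by $73,200, which is 59 full-or-partial $1,250 increments; reduction = 59 × $200 = $11,800, leaving $12,200.
Property Tax Rebate: 16% of the $12,100 excess over $202,400 is $1,936; credit = $9,550 − $1,936 = $7,614.
Elderly Relief Credit: $214,500 is at or above $214,400, so the credit is $0.
Working Family Credit: $214,500 is below the $215,200 cutoff, so the full $3,000 applies.
Total: $12,200 + $7,614 + $0 + $3,000 = $22,814.

$22,814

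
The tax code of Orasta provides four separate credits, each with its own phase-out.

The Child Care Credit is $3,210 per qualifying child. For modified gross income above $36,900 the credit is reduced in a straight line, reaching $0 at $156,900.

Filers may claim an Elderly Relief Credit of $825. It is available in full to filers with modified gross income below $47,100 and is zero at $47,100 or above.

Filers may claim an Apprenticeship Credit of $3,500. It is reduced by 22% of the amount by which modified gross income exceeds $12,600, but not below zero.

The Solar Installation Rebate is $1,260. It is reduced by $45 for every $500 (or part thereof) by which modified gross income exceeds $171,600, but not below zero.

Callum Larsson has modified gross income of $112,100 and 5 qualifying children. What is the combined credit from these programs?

$7,252

Child Care Credit: base = 5 × $3,210 = $16,050. $112,100 is $75,200 into a $120,000 phase-out range, leaving 44,800/120,000 of the credit: $16,050 × 44,800/120,000 = $5,992.
Elderly Relief Credit: $112,100 meets or exceeds the $47,100 cutoff, so the credit is $0.
Apprenticeship Credit: 22% of the $99,500 excess over $12,600 is $21,890 ≥ base, so the credit is $0.
Solar Installation Rebate: $112,100 is at or below the $171,600 threshold, so the full $1,260 applies.
Total: $5,992 + $0 + $0 + $1,260 = $7,252.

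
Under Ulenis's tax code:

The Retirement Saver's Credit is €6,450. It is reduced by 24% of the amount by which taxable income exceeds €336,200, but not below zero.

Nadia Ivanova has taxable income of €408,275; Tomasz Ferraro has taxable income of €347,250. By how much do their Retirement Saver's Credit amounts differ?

€3,798

Nadia (€408,275): Retirement Saver's Credit: 24% of the €72,075 excess over €336,200 is €17,298 ≥ base, so the credit is €0.
Tomasz (€347,250): Retirement Saver's Credit: 24% of the €11,050 excess over €336,200 is €2,652; credit = €6,450 − €2,652 = €3,798.
Difference: |€0 − €3,798| = €3,798.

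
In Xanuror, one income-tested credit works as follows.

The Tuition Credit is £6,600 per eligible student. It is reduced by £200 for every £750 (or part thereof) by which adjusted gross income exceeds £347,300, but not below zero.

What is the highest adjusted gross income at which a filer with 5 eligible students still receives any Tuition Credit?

£470,300

Full credit = 5 × £6,600 = £33,000.
After 164 increments the reduction is 164 × £200 = £32,800, leaving £200; one more increment wipes it out. Increment 164 ends at excess 164 × £750 = £123,000, so the highest qualifying income is £347,300 + £123,000 = £470,300.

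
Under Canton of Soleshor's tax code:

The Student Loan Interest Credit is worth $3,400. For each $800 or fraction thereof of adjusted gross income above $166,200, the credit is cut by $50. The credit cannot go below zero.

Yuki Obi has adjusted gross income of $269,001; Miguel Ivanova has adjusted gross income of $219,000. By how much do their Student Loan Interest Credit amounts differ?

$100

Yuki ($269,001): Student Loan Interest Credit: income exceeds $166,200 by $102,801 → 129 increments × $50 = $6,450 ≥ base, so the credit is $0.
Miguel ($219,000): Student Loan Interest Credit: income exceeds $166,200 by $52,800, which is 66 full-or-partial $800 increments; reduction = 66 × $50 = $3,300, leaving $100.
Difference: |$0 − $100| = $100.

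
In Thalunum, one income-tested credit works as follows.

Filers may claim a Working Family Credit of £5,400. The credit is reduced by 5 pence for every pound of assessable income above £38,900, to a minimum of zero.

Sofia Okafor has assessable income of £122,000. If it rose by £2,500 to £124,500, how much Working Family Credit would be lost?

At £122,000 — 5% of the £83,100 excess over £38,900 is £4,155; credit = £5,400 − £4,155 = £1,245.
At £124,500 — 5% of the £85,600 excess over £38,900 is £4,280; credit = £5,400 − £4,280 = £1,120.
Lost: £1,245 − £1,120 = £125.

£125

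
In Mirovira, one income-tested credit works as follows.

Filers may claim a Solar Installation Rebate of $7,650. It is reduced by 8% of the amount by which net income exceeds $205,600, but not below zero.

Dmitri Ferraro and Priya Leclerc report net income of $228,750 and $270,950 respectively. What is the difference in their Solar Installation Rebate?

$3,376

Dmitri ($228,750): Solar Installation Rebate: 8% of the $23,150 excess over $205,600 is $1,852; credit = $7,650 − $1,852 = $5,798.
Priya ($270,950): Solar Installation Rebate: 8% of the $65,350 excess over $205,600 is $5,228; credit = $7,650 − $5,228 = $2,422.
Difference: |$5,798 − $2,422| = $3,376.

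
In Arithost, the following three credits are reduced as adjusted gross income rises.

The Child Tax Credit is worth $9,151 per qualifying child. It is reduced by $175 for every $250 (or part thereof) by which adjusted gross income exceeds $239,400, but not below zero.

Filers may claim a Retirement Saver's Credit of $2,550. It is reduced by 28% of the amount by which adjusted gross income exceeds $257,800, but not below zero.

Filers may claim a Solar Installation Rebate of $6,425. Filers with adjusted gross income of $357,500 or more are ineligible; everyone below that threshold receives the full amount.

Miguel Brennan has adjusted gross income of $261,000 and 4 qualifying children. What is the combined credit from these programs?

$29,458

Child Tax Credit: base = 4 × $9,151 = $36,604. income exceeds $239,400 by $21,600, which is 87 full-or-partial $250 increments; reduction = 87 × $175 = $15,225, leaving $21,379.
Retirement Saver's Credit: 28% of the $3,200 excess over $257,800 is $896; credit = $2,550 − $896 = $1,654.
Solar Installation Rebate: $261,000 is below the $357,500 cutoff, so the full $6,425 applies.
Total: $21,379 + $1,654 + $6,425 = $29,458.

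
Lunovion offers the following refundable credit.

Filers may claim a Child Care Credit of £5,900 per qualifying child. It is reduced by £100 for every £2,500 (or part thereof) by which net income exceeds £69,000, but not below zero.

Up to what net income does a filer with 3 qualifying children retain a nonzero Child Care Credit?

Full credit = 3 × £5,900 = £17,700.
After 176 increments the reduction is 176 × £100 = £17,600, leaving £100; one more increment wipes it out. Increment 176 ends at excess 176 × £2,500 = £440,000, so the highest qualifying income is £69,000 + £440,000 = £509,000.

£509,000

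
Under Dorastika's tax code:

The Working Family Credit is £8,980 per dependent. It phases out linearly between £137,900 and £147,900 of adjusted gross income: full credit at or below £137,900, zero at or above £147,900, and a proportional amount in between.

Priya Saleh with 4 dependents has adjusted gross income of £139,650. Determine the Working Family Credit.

Working Family Credit: base = 4 × £8,980 = £35,920. £139,650 is £1,750 into a £10,000 phase-out range, leaving 8,250/10,000 of the credit: £35,920 × 8,250/10,000 = £29,634.

£29,634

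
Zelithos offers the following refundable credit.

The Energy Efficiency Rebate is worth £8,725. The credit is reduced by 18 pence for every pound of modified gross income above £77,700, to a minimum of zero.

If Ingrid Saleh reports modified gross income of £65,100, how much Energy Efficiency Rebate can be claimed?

£8,725

Energy Efficiency Rebate: £65,100 is at or below the £77,700 threshold, so the full £8,725 applies.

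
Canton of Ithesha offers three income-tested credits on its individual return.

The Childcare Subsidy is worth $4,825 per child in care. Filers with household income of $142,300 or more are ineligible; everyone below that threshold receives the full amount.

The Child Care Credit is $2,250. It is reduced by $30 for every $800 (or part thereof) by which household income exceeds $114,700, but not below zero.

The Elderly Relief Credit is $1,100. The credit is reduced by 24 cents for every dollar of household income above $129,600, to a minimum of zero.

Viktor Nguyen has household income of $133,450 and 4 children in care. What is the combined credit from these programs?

$21,006

Childcare Subsidy: base = 4 × $4,825 = $19,300. $133,450 is below the $142,300 cutoff, so the full $19,300 applies.
Child Care Credit: income exceeds $114,700 by $18,750, which is 24 full-or-partial $800 increments; reduction = 24 × $30 = $720, leaving $1,530.
Elderly Relief Credit: 24% of the $3,850 excess over $129,600 is $924; credit = $1,100 − $924 = $176.
Total: $19,300 + $1,530 + $176 = $21,006.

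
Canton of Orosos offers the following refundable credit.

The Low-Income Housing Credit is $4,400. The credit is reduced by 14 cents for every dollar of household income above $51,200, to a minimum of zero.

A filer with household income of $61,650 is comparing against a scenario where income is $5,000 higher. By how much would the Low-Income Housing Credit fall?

$700

At $61,650 — 14% of the $10,450 excess over $51,200 is $1,463; credit = $4,400 − $1,463 = $2,937.
At $66,650 — 14% of the $15,450 excess over $51,200 is $2,163; credit = $4,400 − $2,163 = $2,237.
Lost: $2,937 − $2,237 = $700.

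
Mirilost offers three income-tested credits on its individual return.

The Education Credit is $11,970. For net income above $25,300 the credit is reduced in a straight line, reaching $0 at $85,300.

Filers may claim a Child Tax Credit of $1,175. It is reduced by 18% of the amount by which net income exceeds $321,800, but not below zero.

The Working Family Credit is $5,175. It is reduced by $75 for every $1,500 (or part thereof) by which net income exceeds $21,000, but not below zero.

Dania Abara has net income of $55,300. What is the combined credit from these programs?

Education Credit: $55,300 is $30,000 into a $60,000 phase-out range, leaving 30,000/60,000 of the credit: $11,970 × 30,000/60,000 = $5,985.
Child Tax Credit: $55,300 is at or below the $321,800 threshold, so the full $1,175 applies.
Working Family Credit: income exceeds $21,000 by $34,300, which is 23 full-or-partial $1,500 increments; reduction = 23 × $75 = $1,725, leaving $3,450.
Total: $5,985 + $1,175 + $3,450 = $10,610.

$10,610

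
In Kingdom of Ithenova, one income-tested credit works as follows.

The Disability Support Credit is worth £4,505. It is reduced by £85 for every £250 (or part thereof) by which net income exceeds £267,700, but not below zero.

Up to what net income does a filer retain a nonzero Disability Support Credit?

After 52 increments the reduction is 52 × £85 = £4,420, leaving £85; one more increment wipes it out. Increment 52 ends at excess 52 × £250 = £13,000, so the highest qualifying income is £267,700 + £13,000 = £280,700.

£280,700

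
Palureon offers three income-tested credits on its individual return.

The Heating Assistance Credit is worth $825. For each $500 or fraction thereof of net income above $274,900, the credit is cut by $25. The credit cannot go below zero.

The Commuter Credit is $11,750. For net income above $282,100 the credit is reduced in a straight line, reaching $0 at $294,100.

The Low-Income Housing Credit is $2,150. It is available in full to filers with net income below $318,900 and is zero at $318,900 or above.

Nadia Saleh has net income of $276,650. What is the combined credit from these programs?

$14,625

Heating Assistance Credit: income exceeds $274,900 by $1,750, which is 4 full-or-partial $500 increments; reduction = 4 × $25 = $100, leaving $725.
Commuter Credit: $276,650 is at or below the $282,100 threshold, so the full $11,750 applies.
Low-Income Housing Credit: $276,650 is below the $318,900 cutoff, so the full $2,150 applies.
Total: $725 + $11,750 + $2,150 = $14,625.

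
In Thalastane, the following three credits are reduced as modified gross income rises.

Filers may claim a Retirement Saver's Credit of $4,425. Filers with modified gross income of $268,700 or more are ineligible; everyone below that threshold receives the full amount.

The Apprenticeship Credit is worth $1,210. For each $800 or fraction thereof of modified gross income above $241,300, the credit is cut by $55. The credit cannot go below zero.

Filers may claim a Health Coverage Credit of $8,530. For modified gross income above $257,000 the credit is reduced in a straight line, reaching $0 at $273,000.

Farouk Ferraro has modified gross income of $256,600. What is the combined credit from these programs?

$13,065

Retirement Saver's Credit: $256,600 is below the $268,700 cutoff, so the full $4,425 applies.
Apprenticeship Credit: income exceeds $241,300 by $15,300, which is 20 full-or-partial $800 increments; reduction = 20 × $55 = $1,100, leaving $110.
Health Coverage Credit: $256,600 is at or below the $257,000 threshold, so the full $8,530 applies.
Total: $4,425 + $110 + $8,530 = $13,065.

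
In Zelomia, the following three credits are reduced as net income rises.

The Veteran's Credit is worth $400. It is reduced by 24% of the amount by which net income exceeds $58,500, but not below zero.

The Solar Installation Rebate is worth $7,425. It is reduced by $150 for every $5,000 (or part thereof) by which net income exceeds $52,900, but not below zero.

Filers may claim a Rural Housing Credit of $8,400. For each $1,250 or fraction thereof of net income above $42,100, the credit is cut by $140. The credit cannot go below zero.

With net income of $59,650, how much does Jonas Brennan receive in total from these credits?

$13,549

Veteran's Credit: 24% of the $1,150 excess over $58,500 is $276; credit = $400 − $276 = $124.
Solar Installation Rebate: income exceeds $52,900 by $6,750, which is 2 full-or-partial $5,000 increments; reduction = 2 × $150 = $300, leaving $7,125.
Rural Housing Credit: income exceeds $42,100 by $17,550, which is 15 full-or-partial $1,250 increments; reduction = 15 × $140 = $2,100, leaving $6,300.
Total: $124 + $7,125 + $6,300 = $13,549.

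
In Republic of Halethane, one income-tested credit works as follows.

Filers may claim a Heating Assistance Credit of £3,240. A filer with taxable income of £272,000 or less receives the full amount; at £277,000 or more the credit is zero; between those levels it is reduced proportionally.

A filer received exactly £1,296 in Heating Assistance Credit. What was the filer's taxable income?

£1,296 is 1,296/3,240 of the full £3,240, so 1,944/3,240 of the £5,000 range has been used: income = £272,000 + £5,000 × 1,944/3,240 = £275,000.

£275,000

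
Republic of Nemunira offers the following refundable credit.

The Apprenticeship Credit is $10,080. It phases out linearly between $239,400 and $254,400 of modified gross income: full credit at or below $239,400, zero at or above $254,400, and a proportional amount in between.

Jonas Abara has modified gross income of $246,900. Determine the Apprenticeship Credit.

Apprenticeship Credit: $246,900 is $7,500 into a $15,000 phase-out range, leaving 7,500/15,000 of the credit: $10,080 × 7,500/15,000 = $5,040.

$5,040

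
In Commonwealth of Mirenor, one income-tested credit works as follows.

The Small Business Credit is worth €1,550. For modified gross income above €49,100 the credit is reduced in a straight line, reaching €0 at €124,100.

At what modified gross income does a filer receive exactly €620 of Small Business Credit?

€620 is 620/1,550 of the full €1,550, so 930/1,550 of the €75,000 range has been used: income = €49,100 + €75,000 × 930/1,550 = €94,100.

€94,100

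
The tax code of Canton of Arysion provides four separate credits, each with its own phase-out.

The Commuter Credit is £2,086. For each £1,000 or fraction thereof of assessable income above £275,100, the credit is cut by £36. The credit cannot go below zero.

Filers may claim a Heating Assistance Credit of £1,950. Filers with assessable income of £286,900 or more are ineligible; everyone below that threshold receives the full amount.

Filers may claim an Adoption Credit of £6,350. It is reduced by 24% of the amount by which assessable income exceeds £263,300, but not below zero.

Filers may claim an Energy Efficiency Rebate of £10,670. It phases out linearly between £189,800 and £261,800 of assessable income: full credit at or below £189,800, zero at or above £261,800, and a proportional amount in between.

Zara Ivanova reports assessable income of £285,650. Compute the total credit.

Commuter Credit: income exceeds £275,100 by £10,550, which is 11 full-or-partial £1,000 increments; reduction = 11 × £36 = £396, leaving £1,690.
Heating Assistance Credit: £285,650 is below the £286,900 cutoff, so the full £1,950 applies.
Adoption Credit: 24% of the £22,350 excess over £263,300 is £5,364; credit = £6,350 − £5,364 = £986.
Energy Efficiency Rebate: £285,650 is at or above £261,800, so the credit is £0.
Total: £1,690 + £1,950 + £986 + £0 = £4,626.

£4,626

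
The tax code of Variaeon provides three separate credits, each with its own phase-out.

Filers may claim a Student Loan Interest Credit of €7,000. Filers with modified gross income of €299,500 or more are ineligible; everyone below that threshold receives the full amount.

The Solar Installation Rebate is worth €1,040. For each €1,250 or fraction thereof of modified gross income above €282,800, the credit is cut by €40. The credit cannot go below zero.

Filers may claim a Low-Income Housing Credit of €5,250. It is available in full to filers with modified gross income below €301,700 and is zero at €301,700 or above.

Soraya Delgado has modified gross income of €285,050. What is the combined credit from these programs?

Student Loan Interest Credit: €285,050 is below the €299,500 cutoff, so the full €7,000 applies.
Solar Installation Rebate: income exceeds €282,800 by €2,250, which is 2 full-or-partial €1,250 increments; reduction = 2 × €40 = €80, leaving €960.
Low-Income Housing Credit: €285,050 is below the €301,700 cutoff, so the full €5,250 applies.
Total: €7,000 + €960 + €5,250 = €13,210.

€13,210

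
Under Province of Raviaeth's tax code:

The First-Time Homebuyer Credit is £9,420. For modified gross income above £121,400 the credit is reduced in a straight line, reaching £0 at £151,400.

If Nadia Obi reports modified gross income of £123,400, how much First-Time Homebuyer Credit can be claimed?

£8,792

First-Time Homebuyer Credit: £123,400 is £2,000 into a £30,000 phase-out range, leaving 28,000/30,000 of the credit: £9,420 × 28,000/30,000 = £8,792.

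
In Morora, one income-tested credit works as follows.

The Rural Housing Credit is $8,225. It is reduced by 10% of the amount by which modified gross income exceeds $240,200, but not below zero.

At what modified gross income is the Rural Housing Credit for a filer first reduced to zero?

$322,450

The credit falls by 10% of each dollar above $240,200, so it reaches zero when the excess is $8,225 / 10% = $82,250: income = $240,200 + $82,250 = $322,450.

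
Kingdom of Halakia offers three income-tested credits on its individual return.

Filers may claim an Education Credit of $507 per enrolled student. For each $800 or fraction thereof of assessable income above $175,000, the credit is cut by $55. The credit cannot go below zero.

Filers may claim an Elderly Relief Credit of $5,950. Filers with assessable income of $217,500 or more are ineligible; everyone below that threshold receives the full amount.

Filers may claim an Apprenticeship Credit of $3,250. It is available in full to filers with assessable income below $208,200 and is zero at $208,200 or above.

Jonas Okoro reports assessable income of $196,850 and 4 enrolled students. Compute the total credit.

$9,688

Education Credit: base = 4 × $507 = $2,028. income exceeds $175,000 by $21,850, which is 28 full-or-partial $800 increments; reduction = 28 × $55 = $1,540, leaving $488.
Elderly Relief Credit: $196,850 is below the $217,500 cutoff, so the full $5,950 applies.
Apprenticeship Credit: $196,850 is below the $208,200 cutoff, so the full $3,250 applies.
Total: $488 + $5,950 + $3,250 = $9,688.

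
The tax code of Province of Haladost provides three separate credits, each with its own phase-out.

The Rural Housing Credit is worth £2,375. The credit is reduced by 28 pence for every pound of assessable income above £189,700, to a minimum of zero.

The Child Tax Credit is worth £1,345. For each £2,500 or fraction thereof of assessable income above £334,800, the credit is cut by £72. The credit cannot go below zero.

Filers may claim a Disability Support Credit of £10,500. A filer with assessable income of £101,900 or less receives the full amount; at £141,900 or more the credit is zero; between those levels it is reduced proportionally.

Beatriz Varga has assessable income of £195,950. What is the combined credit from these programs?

£1,970

Rural Housing Credit: 28% of the £6,250 excess over £189,700 is £1,750; credit = £2,375 − £1,750 = £625.
Child Tax Credit: £195,950 is at or below the £334,800 threshold, so the full £1,345 applies.
Disability Support Credit: £195,950 is at or above £141,900, so the credit is £0.
Total: £625 + £1,345 + £0 = £1,970.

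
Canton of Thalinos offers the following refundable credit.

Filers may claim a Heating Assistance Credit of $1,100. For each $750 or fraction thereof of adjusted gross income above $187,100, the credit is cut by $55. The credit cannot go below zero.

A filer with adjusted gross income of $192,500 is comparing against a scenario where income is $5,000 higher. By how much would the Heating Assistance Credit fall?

At $192,500 — income exceeds $187,100 by $5,400, which is 8 full-or-partial $750 increments; reduction = 8 × $55 = $440, leaving $660.
At $197,500 — income exceeds $187,100 by $10,400, which is 14 full-or-partial $750 increments; reduction = 14 × $55 = $770, leaving $330.
Lost: $660 − $330 = $330.

$330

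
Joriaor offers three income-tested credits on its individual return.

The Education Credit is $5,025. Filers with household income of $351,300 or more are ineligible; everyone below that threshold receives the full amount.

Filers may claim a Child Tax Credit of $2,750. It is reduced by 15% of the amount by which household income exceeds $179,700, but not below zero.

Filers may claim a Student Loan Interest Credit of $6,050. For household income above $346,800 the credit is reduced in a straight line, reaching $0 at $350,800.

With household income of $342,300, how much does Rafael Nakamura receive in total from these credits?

Education Credit: $342,300 is below the $351,300 cutoff, so the full $5,025 applies.
Child Tax Credit: 15% of the $162,600 excess over $179,700 is $24,390 ≥ base, so the credit is $0.
Student Loan Interest Credit: $342,300 is at or below the $346,800 threshold, so the full $6,050 applies.
Total: $5,025 + $0 + $6,050 = $11,075.

$11,075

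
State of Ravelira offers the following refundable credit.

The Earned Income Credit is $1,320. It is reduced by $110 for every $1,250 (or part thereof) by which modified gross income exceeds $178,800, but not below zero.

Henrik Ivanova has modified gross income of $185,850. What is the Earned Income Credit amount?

Earned Income Credit: income exceeds $178,800 by $7,050, which is 6 full-or-partial $1,250 increments; reduction = 6 × $110 = $660, leaving $660.

$660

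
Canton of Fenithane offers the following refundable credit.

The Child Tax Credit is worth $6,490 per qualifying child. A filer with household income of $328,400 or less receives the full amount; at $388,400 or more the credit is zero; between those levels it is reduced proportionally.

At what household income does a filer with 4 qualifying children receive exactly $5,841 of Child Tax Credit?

Full credit = 4 × $6,490 = $25,960.
$5,841 is 5,841/25,960 of the full $25,960, so 20,119/25,960 of the $60,000 range has been used: income = $328,400 + $60,000 × 20,119/25,960 = $374,900.

$374,900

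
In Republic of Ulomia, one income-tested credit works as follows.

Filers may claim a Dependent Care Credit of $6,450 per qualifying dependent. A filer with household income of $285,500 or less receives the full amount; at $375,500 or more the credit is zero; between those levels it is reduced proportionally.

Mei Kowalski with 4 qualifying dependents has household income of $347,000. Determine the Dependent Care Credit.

Dependent Care Credit: base = 4 × $6,450 = $25,800. $347,000 is $61,500 into a $90,000 phase-out range, leaving 28,500/90,000 of the credit: $25,800 × 28,500/90,000 = $8,170.

$8,170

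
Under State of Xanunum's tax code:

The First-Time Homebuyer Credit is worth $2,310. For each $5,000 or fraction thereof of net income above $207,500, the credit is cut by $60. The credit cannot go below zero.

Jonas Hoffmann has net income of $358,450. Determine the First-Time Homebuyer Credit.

First-Time Homebuyer Credit: income exceeds $207,500 by $150,950, which is 31 full-or-partial $5,000 increments; reduction = 31 × $60 = $1,860, leaving $450.

$450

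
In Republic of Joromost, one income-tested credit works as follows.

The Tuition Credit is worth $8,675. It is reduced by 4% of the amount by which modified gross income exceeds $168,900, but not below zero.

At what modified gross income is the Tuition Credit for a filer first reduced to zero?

$385,775

The credit falls by 4% of each dollar above $168,900, so it reaches zero when the excess is $8,675 / 4% = $216,875: income = $168,900 + $216,875 = $385,775.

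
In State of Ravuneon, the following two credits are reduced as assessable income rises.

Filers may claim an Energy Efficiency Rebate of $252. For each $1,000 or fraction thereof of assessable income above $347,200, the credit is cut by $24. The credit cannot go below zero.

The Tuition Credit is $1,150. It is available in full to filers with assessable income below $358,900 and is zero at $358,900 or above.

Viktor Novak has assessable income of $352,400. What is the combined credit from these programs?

$1,258

Energy Efficiency Rebate: income exceeds $347,200 by $5,200, which is 6 full-or-partial $1,000 increments; reduction = 6 × $24 = $144, leaving $108.
Tuition Credit: $352,400 is below the $358,900 cutoff, so the full $1,150 applies.
Total: $108 + $1,150 = $1,258.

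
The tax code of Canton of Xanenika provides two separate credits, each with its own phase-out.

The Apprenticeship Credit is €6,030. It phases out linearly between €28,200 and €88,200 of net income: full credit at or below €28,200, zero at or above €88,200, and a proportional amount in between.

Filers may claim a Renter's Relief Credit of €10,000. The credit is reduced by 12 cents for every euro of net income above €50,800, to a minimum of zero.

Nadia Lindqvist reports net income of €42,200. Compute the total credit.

€14,623

Apprenticeship Credit: €42,200 is €14,000 into a €60,000 phase-out range, leaving 46,000/60,000 of the credit: €6,030 × 46,000/60,000 = €4,623.
Renter's Relief Credit: €42,200 is at or below the €50,800 threshold, so the full €10,000 applies.
Total: €4,623 + €10,000 = €14,623.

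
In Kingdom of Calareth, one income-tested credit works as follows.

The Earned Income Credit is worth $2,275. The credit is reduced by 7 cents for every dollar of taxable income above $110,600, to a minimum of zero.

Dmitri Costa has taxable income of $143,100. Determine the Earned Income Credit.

Earned Income Credit: 7% of the $32,500 excess over $110,600 is $2,275 ≥ base, so the credit is $0.

$0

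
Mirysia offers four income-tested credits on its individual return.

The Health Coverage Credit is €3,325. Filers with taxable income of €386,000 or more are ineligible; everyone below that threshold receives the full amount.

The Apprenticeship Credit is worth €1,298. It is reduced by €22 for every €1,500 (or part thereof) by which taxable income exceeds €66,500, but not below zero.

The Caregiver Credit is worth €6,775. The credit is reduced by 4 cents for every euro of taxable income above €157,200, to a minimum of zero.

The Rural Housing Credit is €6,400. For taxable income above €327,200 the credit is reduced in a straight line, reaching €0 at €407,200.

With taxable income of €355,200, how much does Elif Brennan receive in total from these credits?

€7,485

Health Coverage Credit: €355,200 is below the €386,000 cutoff, so the full €3,325 applies.
Apprenticeship Credit: income exceeds €66,500 by €288,700 → 193 increments × €22 = €4,246 ≥ base, so the credit is €0.
Caregiver Credit: 4% of the €198,000 excess over €157,200 is €7,920 ≥ base, so the credit is €0.
Rural Housing Credit: €355,200 is €28,000 into a €80,000 phase-out range, leaving 52,000/80,000 of the credit: €6,400 × 52,000/80,000 = €4,160.
Total: €3,325 + €0 + €0 + €4,160 = €7,485.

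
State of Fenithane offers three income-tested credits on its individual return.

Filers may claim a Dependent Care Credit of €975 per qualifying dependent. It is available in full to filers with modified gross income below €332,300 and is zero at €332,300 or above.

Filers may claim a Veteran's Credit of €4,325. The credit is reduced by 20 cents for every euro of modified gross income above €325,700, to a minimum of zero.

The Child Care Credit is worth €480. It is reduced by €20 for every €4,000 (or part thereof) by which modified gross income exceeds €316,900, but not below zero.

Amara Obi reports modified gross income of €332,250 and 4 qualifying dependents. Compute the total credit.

€7,315

Dependent Care Credit: base = 4 × €975 = €3,900. €332,250 is below the €332,300 cutoff, so the full €3,900 applies.
Veteran's Credit: 20% of the €6,550 excess over €325,700 is €1,310; credit = €4,325 − €1,310 = €3,015.
Child Care Credit: income exceeds €316,900 by €15,350, which is 4 full-or-partial €4,000 increments; reduction = 4 × €20 = €80, leaving €400.
Total: €3,900 + €3,015 + €400 = €7,315.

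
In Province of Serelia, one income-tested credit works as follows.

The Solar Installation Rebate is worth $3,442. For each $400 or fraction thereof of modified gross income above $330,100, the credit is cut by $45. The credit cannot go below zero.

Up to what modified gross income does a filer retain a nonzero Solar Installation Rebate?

After 76 increments the reduction is 76 × $45 = $3,420, leaving $22; one more increment wipes it out. Increment 76 ends at excess 76 × $400 = $30,400, so the highest qualifying income is $330,100 + $30,400 = $360,500.

$360,500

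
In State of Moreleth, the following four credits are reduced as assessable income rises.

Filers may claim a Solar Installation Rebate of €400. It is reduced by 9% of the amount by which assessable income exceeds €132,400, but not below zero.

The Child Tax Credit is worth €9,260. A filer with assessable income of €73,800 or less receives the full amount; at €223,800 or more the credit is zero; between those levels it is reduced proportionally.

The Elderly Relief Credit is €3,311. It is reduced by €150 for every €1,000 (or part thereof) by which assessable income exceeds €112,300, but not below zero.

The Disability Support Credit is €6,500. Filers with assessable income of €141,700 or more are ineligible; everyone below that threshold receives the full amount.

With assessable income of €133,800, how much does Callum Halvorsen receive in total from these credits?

€12,341

Solar Installation Rebate: 9% of the €1,400 excess over €132,400 is €126; credit = €400 − €126 = €274.
Child Tax Credit: €133,800 is €60,000 into a €150,000 phase-out range, leaving 90,000/150,000 of the credit: €9,260 × 90,000/150,000 = €5,556.
Elderly Relief Credit: income exceeds €112,300 by €21,500, which is 22 full-or-partial €1,000 increments; reduction = 22 × €150 = €3,300, leaving €11.
Disability Support Credit: €133,800 is below the €141,700 cutoff, so the full €6,500 applies.
Total: €274 + €5,556 + €11 + €6,500 = €12,341.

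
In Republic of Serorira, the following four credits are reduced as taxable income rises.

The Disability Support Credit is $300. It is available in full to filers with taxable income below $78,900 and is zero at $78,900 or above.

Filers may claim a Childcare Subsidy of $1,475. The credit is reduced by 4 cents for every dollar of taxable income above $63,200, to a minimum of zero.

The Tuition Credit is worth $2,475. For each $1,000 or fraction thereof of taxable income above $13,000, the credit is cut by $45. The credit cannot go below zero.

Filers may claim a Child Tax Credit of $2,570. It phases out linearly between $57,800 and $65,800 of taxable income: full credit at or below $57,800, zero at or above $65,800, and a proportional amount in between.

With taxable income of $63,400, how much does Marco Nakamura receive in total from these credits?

Disability Support Credit: $63,400 is below the $78,900 cutoff, so the full $300 applies.
Childcare Subsidy: 4% of the $200 excess over $63,200 is $8; credit = $1,475 − $8 = $1,467.
Tuition Credit: income exceeds $13,000 by $50,400, which is 51 full-or-partial $1,000 increments; reduction = 51 × $45 = $2,295, leaving $180.
Child Tax Credit: $63,400 is $5,600 into a $8,000 phase-out range, leaving 2,400/8,000 of the credit: $2,570 × 2,400/8,000 = $771.
Total: $300 + $1,467 + $180 + $771 = $2,718.

$2,718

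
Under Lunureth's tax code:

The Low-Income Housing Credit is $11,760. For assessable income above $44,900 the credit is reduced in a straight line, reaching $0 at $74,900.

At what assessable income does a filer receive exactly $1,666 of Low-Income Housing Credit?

$1,666 is 1,666/11,760 of the full $11,760, so 10,094/11,760 of the $30,000 range has been used: income = $44,900 + $30,000 × 10,094/11,760 = $70,650.

$70,650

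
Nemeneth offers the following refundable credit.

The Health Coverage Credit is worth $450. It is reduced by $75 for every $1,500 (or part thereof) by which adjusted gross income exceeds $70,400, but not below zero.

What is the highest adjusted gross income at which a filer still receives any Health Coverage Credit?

After 5 increments the reduction is 5 × $75 = $375, leaving $75; one more increment wipes it out. Increment 5 ends at excess 5 × $1,500 = $7,500, so the highest qualifying income is $70,400 + $7,500 = $77,900.

$77,900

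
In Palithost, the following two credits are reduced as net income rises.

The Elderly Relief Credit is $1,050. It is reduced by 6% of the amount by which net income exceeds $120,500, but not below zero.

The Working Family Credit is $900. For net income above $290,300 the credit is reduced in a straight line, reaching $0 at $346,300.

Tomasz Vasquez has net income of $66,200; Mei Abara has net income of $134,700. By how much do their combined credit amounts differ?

$852

Tomasz ($66,200): Elderly Relief Credit: $66,200 is at or below the $120,500 threshold, so the full $1,050 applies. Working Family Credit: $66,200 is at or below the $290,300 threshold, so the full $900 applies. total $1,050 + $900 = $1,950
Mei ($134,700): Elderly Relief Credit: 6% of the $14,200 excess over $120,500 is $852; credit = $1,050 − $852 = $198. Working Family Credit: $134,700 is at or below the $290,300 threshold, so the full $900 applies. total $198 + $900 = $1,098
Difference: |$1,950 − $1,098| = $852.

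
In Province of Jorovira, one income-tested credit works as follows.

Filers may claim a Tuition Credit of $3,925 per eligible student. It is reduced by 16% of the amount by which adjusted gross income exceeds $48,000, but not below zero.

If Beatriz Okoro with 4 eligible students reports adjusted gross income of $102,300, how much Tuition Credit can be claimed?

$7,012

Tuition Credit: base = 4 × $3,925 = $15,700. 16% of the $54,300 excess over $48,000 is $8,688; credit = $15,700 − $8,688 = $7,012.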